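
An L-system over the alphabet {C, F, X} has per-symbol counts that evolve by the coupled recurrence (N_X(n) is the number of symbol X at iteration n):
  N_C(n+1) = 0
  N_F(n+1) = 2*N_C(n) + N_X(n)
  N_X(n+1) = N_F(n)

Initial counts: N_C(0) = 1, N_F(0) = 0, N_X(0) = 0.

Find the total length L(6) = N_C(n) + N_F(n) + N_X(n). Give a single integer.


Step 0: N_C=1, N_F=0, N_X=0, L=1
Step 1: N_C=0, N_F=2, N_X=0, L=2
Step 2: N_C=0, N_F=0, N_X=2, L=2
Step 3: N_C=0, N_F=2, N_X=0, L=2
Step 4: N_C=0, N_F=0, N_X=2, L=2
Step 5: N_C=0, N_F=2, N_X=0, L=2
Step 6: N_C=0, N_F=0, N_X=2, L=2

Answer: 2


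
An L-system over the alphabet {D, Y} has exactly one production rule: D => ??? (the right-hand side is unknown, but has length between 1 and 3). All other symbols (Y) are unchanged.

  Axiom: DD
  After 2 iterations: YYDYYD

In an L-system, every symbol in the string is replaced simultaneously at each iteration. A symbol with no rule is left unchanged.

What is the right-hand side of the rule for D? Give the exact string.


Answer: YD

Derivation:
Trying D => YD:
  Step 0: DD
  Step 1: YDYD
  Step 2: YYDYYD
Matches the given result.


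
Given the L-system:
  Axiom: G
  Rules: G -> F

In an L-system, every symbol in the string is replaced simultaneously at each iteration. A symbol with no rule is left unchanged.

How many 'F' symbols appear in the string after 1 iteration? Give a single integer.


Answer: 1

Derivation:
Step 0: G  (0 'F')
Step 1: F  (1 'F')


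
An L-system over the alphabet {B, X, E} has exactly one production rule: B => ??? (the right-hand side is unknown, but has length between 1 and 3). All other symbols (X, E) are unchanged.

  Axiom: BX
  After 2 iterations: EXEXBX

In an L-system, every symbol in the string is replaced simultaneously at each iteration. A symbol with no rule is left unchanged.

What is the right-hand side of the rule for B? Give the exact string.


Answer: EXB

Derivation:
Trying B => EXB:
  Step 0: BX
  Step 1: EXBX
  Step 2: EXEXBX
Matches the given result.


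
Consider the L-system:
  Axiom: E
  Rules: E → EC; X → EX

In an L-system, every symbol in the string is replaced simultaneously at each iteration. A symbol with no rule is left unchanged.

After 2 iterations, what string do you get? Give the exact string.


Answer: ECC

Derivation:
Step 0: E
Step 1: EC
Step 2: ECC


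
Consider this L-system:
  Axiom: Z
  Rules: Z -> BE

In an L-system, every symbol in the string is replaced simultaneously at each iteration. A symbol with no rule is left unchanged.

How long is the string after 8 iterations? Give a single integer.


Step 0: length = 1
Step 1: length = 2
Step 2: length = 2
Step 3: length = 2
Step 4: length = 2
Step 5: length = 2
Step 6: length = 2
Step 7: length = 2
Step 8: length = 2

Answer: 2


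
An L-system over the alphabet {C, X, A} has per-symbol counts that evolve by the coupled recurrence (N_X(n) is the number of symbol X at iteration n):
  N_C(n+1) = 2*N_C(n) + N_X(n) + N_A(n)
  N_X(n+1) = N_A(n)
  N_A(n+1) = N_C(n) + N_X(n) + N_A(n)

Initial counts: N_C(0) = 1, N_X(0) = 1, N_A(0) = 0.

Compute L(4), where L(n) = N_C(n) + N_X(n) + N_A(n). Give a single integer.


Step 0: N_C=1, N_X=1, N_A=0, L=2
Step 1: N_C=3, N_X=0, N_A=2, L=5
Step 2: N_C=8, N_X=2, N_A=5, L=15
Step 3: N_C=23, N_X=5, N_A=15, L=43
Step 4: N_C=66, N_X=15, N_A=43, L=124

Answer: 124


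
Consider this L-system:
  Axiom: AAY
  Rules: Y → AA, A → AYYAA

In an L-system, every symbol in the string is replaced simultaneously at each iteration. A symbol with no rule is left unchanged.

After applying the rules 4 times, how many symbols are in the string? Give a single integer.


Answer: 768

Derivation:
Step 0: length = 3
Step 1: length = 12
Step 2: length = 48
Step 3: length = 192
Step 4: length = 768


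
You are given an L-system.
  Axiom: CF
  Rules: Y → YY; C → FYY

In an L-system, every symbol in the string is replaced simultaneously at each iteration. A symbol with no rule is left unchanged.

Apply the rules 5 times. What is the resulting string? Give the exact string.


Answer: FYYYYYYYYYYYYYYYYYYYYYYYYYYYYYYYYF

Derivation:
Step 0: CF
Step 1: FYYF
Step 2: FYYYYF
Step 3: FYYYYYYYYF
Step 4: FYYYYYYYYYYYYYYYYF
Step 5: FYYYYYYYYYYYYYYYYYYYYYYYYYYYYYYYYF


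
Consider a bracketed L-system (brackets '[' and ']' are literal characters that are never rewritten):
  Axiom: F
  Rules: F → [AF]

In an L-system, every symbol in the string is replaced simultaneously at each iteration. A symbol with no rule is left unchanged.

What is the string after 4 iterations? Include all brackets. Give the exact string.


Answer: [A[A[A[AF]]]]

Derivation:
Step 0: F
Step 1: [AF]
Step 2: [A[AF]]
Step 3: [A[A[AF]]]
Step 4: [A[A[A[AF]]]]


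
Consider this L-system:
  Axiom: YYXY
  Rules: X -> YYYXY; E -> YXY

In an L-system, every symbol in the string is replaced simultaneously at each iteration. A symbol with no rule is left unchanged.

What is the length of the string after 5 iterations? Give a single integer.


Step 0: length = 4
Step 1: length = 8
Step 2: length = 12
Step 3: length = 16
Step 4: length = 20
Step 5: length = 24

Answer: 24


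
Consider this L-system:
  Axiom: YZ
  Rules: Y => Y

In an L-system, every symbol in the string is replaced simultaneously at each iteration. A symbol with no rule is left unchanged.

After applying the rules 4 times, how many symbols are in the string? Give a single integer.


Answer: 2

Derivation:
Step 0: length = 2
Step 1: length = 2
Step 2: length = 2
Step 3: length = 2
Step 4: length = 2


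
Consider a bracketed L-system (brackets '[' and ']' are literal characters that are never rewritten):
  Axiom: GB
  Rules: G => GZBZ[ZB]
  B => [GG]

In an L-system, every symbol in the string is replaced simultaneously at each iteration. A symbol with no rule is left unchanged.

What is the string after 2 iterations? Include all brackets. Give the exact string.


Step 0: GB
Step 1: GZBZ[ZB][GG]
Step 2: GZBZ[ZB]Z[GG]Z[Z[GG]][GZBZ[ZB]GZBZ[ZB]]

Answer: GZBZ[ZB]Z[GG]Z[Z[GG]][GZBZ[ZB]GZBZ[ZB]]


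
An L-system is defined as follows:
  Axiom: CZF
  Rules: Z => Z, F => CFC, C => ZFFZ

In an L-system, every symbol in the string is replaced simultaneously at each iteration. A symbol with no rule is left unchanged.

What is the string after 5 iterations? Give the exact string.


Step 0: CZF
Step 1: ZFFZZCFC
Step 2: ZCFCCFCZZZFFZCFCZFFZ
Step 3: ZZFFZCFCZFFZZFFZCFCZFFZZZZCFCCFCZZFFZCFCZFFZZCFCCFCZ
Step 4: ZZCFCCFCZZFFZCFCZFFZZCFCCFCZZCFCCFCZZFFZCFCZFFZZCFCCFCZZZZZFFZCFCZFFZZFFZCFCZFFZZZCFCCFCZZFFZCFCZFFZZCFCCFCZZZFFZCFCZFFZZFFZCFCZFFZZ
Step 5: ZZZFFZCFCZFFZZFFZCFCZFFZZZCFCCFCZZFFZCFCZFFZZCFCCFCZZZFFZCFCZFFZZFFZCFCZFFZZZZFFZCFCZFFZZFFZCFCZFFZZZCFCCFCZZFFZCFCZFFZZCFCCFCZZZFFZCFCZFFZZFFZCFCZFFZZZZZZCFCCFCZZFFZCFCZFFZZCFCCFCZZCFCCFCZZFFZCFCZFFZZCFCCFCZZZZFFZCFCZFFZZFFZCFCZFFZZZCFCCFCZZFFZCFCZFFZZCFCCFCZZZFFZCFCZFFZZFFZCFCZFFZZZZCFCCFCZZFFZCFCZFFZZCFCCFCZZCFCCFCZZFFZCFCZFFZZCFCCFCZZ

Answer: ZZZFFZCFCZFFZZFFZCFCZFFZZZCFCCFCZZFFZCFCZFFZZCFCCFCZZZFFZCFCZFFZZFFZCFCZFFZZZZFFZCFCZFFZZFFZCFCZFFZZZCFCCFCZZFFZCFCZFFZZCFCCFCZZZFFZCFCZFFZZFFZCFCZFFZZZZZZCFCCFCZZFFZCFCZFFZZCFCCFCZZCFCCFCZZFFZCFCZFFZZCFCCFCZZZZFFZCFCZFFZZFFZCFCZFFZZZCFCCFCZZFFZCFCZFFZZCFCCFCZZZFFZCFCZFFZZFFZCFCZFFZZZZCFCCFCZZFFZCFCZFFZZCFCCFCZZCFCCFCZZFFZCFCZFFZZCFCCFCZZ


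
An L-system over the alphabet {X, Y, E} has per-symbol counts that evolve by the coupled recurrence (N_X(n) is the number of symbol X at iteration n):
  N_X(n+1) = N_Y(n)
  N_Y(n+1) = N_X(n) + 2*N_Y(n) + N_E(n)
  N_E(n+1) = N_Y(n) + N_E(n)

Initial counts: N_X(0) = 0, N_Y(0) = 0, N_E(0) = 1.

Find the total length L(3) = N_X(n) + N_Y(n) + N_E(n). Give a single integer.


Step 0: N_X=0, N_Y=0, N_E=1, L=1
Step 1: N_X=0, N_Y=1, N_E=1, L=2
Step 2: N_X=1, N_Y=3, N_E=2, L=6
Step 3: N_X=3, N_Y=9, N_E=5, L=17

Answer: 17


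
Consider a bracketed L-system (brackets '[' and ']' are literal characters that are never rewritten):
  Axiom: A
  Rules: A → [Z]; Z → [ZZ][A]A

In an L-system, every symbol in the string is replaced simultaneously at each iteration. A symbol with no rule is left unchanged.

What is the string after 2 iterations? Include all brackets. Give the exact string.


Step 0: A
Step 1: [Z]
Step 2: [[ZZ][A]A]

Answer: [[ZZ][A]A]


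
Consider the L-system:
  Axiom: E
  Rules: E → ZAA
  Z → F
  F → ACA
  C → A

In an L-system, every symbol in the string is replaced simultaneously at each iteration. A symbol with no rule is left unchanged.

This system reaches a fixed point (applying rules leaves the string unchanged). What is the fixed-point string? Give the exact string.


Step 0: E
Step 1: ZAA
Step 2: FAA
Step 3: ACAAA
Step 4: AAAAA
Step 5: AAAAA  (unchanged — fixed point at step 4)

Answer: AAAAA


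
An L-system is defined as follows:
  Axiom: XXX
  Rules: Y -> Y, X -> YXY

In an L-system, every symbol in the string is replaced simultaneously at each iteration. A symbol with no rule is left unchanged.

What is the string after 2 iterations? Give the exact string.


Step 0: XXX
Step 1: YXYYXYYXY
Step 2: YYXYYYYXYYYYXYY

Answer: YYXYYYYXYYYYXYY


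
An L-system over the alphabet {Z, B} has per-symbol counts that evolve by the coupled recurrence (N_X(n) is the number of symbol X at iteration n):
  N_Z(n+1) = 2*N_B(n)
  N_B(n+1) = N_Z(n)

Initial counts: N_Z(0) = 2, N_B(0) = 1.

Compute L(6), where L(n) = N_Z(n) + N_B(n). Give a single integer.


Step 0: N_Z=2, N_B=1, L=3
Step 1: N_Z=2, N_B=2, L=4
Step 2: N_Z=4, N_B=2, L=6
Step 3: N_Z=4, N_B=4, L=8
Step 4: N_Z=8, N_B=4, L=12
Step 5: N_Z=8, N_B=8, L=16
Step 6: N_Z=16, N_B=8, L=24

Answer: 24


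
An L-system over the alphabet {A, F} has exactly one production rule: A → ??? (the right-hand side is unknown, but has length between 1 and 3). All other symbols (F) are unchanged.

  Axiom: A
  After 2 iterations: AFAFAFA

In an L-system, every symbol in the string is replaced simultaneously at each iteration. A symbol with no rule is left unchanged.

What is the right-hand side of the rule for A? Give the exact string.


Answer: AFA

Derivation:
Trying A → AFA:
  Step 0: A
  Step 1: AFA
  Step 2: AFAFAFA
Matches the given result.


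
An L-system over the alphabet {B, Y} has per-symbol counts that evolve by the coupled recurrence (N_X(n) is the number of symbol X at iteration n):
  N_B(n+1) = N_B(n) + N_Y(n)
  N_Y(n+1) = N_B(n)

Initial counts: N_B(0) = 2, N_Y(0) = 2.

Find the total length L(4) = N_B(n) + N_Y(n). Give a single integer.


Answer: 26

Derivation:
Step 0: N_B=2, N_Y=2, L=4
Step 1: N_B=4, N_Y=2, L=6
Step 2: N_B=6, N_Y=4, L=10
Step 3: N_B=10, N_Y=6, L=16
Step 4: N_B=16, N_Y=10, L=26


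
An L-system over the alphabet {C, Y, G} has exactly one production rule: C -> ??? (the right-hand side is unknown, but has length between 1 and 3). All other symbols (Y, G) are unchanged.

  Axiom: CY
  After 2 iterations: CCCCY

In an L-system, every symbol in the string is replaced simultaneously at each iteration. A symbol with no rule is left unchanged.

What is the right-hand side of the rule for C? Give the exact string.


Answer: CC

Derivation:
Trying C -> CC:
  Step 0: CY
  Step 1: CCY
  Step 2: CCCCY
Matches the given result.


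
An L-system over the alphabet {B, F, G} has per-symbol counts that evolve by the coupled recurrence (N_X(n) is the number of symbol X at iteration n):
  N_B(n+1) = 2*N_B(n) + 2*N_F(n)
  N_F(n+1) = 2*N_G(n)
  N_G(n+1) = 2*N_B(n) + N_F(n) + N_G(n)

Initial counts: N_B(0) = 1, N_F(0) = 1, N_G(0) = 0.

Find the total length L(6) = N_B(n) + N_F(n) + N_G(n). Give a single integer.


Answer: 3125

Derivation:
Step 0: N_B=1, N_F=1, N_G=0, L=2
Step 1: N_B=4, N_F=0, N_G=3, L=7
Step 2: N_B=8, N_F=6, N_G=11, L=25
Step 3: N_B=28, N_F=22, N_G=33, L=83
Step 4: N_B=100, N_F=66, N_G=111, L=277
Step 5: N_B=332, N_F=222, N_G=377, L=931
Step 6: N_B=1108, N_F=754, N_G=1263, L=3125


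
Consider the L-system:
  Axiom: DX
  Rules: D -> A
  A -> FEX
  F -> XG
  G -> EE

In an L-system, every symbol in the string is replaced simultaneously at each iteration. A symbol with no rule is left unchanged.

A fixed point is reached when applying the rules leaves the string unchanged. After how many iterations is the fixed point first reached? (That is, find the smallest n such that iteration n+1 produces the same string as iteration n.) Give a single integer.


Step 0: DX
Step 1: AX
Step 2: FEXX
Step 3: XGEXX
Step 4: XEEEXX
Step 5: XEEEXX  (unchanged — fixed point at step 4)

Answer: 4


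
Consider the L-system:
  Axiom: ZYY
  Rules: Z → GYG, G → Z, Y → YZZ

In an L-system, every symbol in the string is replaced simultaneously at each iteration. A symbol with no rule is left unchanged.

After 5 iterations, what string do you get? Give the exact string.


Step 0: ZYY
Step 1: GYGYZZYZZ
Step 2: ZYZZZYZZGYGGYGYZZGYGGYG
Step 3: GYGYZZGYGGYGGYGYZZGYGGYGZYZZZZYZZZYZZGYGGYGZYZZZZYZZZ
Step 4: ZYZZZYZZGYGGYGZYZZZZYZZZZYZZZYZZGYGGYGZYZZZZYZZZGYGYZZGYGGYGGYGGYGYZZGYGGYGGYGYZZGYGGYGZYZZZZYZZZGYGYZZGYGGYGGYGGYGYZZGYGGYGGYG
Step 5: GYGYZZGYGGYGGYGYZZGYGGYGZYZZZZYZZZGYGYZZGYGGYGGYGGYGYZZGYGGYGGYGGYGYZZGYGGYGGYGYZZGYGGYGZYZZZZYZZZGYGYZZGYGGYGGYGGYGYZZGYGGYGGYGZYZZZYZZGYGGYGZYZZZZYZZZZYZZZZYZZZYZZGYGGYGZYZZZZYZZZZYZZZYZZGYGGYGZYZZZZYZZZGYGYZZGYGGYGGYGGYGYZZGYGGYGGYGZYZZZYZZGYGGYGZYZZZZYZZZZYZZZZYZZZYZZGYGGYGZYZZZZYZZZZYZZZ

Answer: GYGYZZGYGGYGGYGYZZGYGGYGZYZZZZYZZZGYGYZZGYGGYGGYGGYGYZZGYGGYGGYGGYGYZZGYGGYGGYGYZZGYGGYGZYZZZZYZZZGYGYZZGYGGYGGYGGYGYZZGYGGYGGYGZYZZZYZZGYGGYGZYZZZZYZZZZYZZZZYZZZYZZGYGGYGZYZZZZYZZZZYZZZYZZGYGGYGZYZZZZYZZZGYGYZZGYGGYGGYGGYGYZZGYGGYGGYGZYZZZYZZGYGGYGZYZZZZYZZZZYZZZZYZZZYZZGYGGYGZYZZZZYZZZZYZZZ


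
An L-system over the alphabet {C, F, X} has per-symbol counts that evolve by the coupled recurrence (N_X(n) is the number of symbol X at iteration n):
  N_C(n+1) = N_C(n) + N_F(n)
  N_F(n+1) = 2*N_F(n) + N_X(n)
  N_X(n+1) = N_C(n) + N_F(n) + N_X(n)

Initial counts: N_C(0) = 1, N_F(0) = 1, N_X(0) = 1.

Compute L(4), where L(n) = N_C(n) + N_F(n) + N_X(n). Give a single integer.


Answer: 176

Derivation:
Step 0: N_C=1, N_F=1, N_X=1, L=3
Step 1: N_C=2, N_F=3, N_X=3, L=8
Step 2: N_C=5, N_F=9, N_X=8, L=22
Step 3: N_C=14, N_F=26, N_X=22, L=62
Step 4: N_C=40, N_F=74, N_X=62, L=176


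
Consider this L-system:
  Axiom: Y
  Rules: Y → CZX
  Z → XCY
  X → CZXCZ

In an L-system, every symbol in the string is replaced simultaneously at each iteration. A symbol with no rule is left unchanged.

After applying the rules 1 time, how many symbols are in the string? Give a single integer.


Answer: 3

Derivation:
Step 0: length = 1
Step 1: length = 3


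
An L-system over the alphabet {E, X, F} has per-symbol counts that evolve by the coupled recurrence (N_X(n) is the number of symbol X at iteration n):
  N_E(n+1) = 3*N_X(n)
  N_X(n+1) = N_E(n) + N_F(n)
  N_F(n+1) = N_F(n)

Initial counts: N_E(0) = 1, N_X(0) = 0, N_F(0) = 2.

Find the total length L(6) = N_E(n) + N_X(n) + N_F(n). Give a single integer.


Step 0: N_E=1, N_X=0, N_F=2, L=3
Step 1: N_E=0, N_X=3, N_F=2, L=5
Step 2: N_E=9, N_X=2, N_F=2, L=13
Step 3: N_E=6, N_X=11, N_F=2, L=19
Step 4: N_E=33, N_X=8, N_F=2, L=43
Step 5: N_E=24, N_X=35, N_F=2, L=61
Step 6: N_E=105, N_X=26, N_F=2, L=133

Answer: 133


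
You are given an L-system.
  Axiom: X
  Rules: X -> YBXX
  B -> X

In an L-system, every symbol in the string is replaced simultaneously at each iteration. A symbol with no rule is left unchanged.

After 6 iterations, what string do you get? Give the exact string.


Step 0: X
Step 1: YBXX
Step 2: YXYBXXYBXX
Step 3: YYBXXYXYBXXYBXXYXYBXXYBXX
Step 4: YYXYBXXYBXXYYBXXYXYBXXYBXXYXYBXXYBXXYYBXXYXYBXXYBXXYXYBXXYBXX
Step 5: YYYBXXYXYBXXYBXXYXYBXXYBXXYYXYBXXYBXXYYBXXYXYBXXYBXXYXYBXXYBXXYYBXXYXYBXXYBXXYXYBXXYBXXYYXYBXXYBXXYYBXXYXYBXXYBXXYXYBXXYBXXYYBXXYXYBXXYBXXYXYBXXYBXX
Step 6: YYYXYBXXYBXXYYBXXYXYBXXYBXXYXYBXXYBXXYYBXXYXYBXXYBXXYXYBXXYBXXYYYBXXYXYBXXYBXXYXYBXXYBXXYYXYBXXYBXXYYBXXYXYBXXYBXXYXYBXXYBXXYYBXXYXYBXXYBXXYXYBXXYBXXYYXYBXXYBXXYYBXXYXYBXXYBXXYXYBXXYBXXYYBXXYXYBXXYBXXYXYBXXYBXXYYYBXXYXYBXXYBXXYXYBXXYBXXYYXYBXXYBXXYYBXXYXYBXXYBXXYXYBXXYBXXYYBXXYXYBXXYBXXYXYBXXYBXXYYXYBXXYBXXYYBXXYXYBXXYBXXYXYBXXYBXXYYBXXYXYBXXYBXXYXYBXXYBXX

Answer: YYYXYBXXYBXXYYBXXYXYBXXYBXXYXYBXXYBXXYYBXXYXYBXXYBXXYXYBXXYBXXYYYBXXYXYBXXYBXXYXYBXXYBXXYYXYBXXYBXXYYBXXYXYBXXYBXXYXYBXXYBXXYYBXXYXYBXXYBXXYXYBXXYBXXYYXYBXXYBXXYYBXXYXYBXXYBXXYXYBXXYBXXYYBXXYXYBXXYBXXYXYBXXYBXXYYYBXXYXYBXXYBXXYXYBXXYBXXYYXYBXXYBXXYYBXXYXYBXXYBXXYXYBXXYBXXYYBXXYXYBXXYBXXYXYBXXYBXXYYXYBXXYBXXYYBXXYXYBXXYBXXYXYBXXYBXXYYBXXYXYBXXYBXXYXYBXXYBXX


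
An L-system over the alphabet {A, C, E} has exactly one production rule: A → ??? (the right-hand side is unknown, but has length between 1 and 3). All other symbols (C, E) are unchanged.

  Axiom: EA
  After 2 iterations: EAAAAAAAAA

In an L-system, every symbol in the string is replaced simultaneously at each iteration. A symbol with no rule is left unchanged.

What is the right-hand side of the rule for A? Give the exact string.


Answer: AAA

Derivation:
Trying A → AAA:
  Step 0: EA
  Step 1: EAAA
  Step 2: EAAAAAAAAA
Matches the given result.


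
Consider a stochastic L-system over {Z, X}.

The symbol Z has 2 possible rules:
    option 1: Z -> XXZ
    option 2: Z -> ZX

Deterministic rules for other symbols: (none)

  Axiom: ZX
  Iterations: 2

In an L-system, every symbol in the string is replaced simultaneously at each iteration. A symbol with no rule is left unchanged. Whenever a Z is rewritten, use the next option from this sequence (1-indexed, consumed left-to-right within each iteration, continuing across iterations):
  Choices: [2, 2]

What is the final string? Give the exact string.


Step 0: ZX
Step 1: ZXX  (used choices [2])
Step 2: ZXXX  (used choices [2])

Answer: ZXXX


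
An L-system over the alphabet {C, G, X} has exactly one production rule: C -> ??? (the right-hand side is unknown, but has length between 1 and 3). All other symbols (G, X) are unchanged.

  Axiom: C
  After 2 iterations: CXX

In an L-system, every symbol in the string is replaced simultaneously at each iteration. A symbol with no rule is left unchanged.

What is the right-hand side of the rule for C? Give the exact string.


Trying C -> CX:
  Step 0: C
  Step 1: CX
  Step 2: CXX
Matches the given result.

Answer: CX


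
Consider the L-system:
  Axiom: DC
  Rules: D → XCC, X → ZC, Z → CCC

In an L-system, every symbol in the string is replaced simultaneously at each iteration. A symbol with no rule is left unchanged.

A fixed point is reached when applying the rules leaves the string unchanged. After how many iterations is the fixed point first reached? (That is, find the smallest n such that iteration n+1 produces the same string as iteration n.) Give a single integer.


Answer: 3

Derivation:
Step 0: DC
Step 1: XCCC
Step 2: ZCCCC
Step 3: CCCCCCC
Step 4: CCCCCCC  (unchanged — fixed point at step 3)


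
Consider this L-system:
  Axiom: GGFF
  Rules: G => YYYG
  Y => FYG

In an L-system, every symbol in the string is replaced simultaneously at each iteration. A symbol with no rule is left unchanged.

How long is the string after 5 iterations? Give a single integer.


Answer: 568

Derivation:
Step 0: length = 4
Step 1: length = 10
Step 2: length = 28
Step 3: length = 76
Step 4: length = 208
Step 5: length = 568


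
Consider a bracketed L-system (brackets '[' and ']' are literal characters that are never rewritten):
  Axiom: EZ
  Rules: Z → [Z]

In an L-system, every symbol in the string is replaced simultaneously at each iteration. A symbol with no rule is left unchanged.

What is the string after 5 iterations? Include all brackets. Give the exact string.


Answer: E[[[[[Z]]]]]

Derivation:
Step 0: EZ
Step 1: E[Z]
Step 2: E[[Z]]
Step 3: E[[[Z]]]
Step 4: E[[[[Z]]]]
Step 5: E[[[[[Z]]]]]


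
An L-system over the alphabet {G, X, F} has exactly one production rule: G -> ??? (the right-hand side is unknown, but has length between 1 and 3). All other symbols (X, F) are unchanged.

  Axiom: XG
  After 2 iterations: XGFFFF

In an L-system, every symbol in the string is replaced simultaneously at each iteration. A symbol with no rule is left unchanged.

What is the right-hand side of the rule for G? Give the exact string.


Answer: GFF

Derivation:
Trying G -> GFF:
  Step 0: XG
  Step 1: XGFF
  Step 2: XGFFFF
Matches the given result.


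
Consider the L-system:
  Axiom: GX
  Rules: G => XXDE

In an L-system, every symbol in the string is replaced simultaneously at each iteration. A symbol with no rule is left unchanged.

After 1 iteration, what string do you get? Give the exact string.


Step 0: GX
Step 1: XXDEX

Answer: XXDEX


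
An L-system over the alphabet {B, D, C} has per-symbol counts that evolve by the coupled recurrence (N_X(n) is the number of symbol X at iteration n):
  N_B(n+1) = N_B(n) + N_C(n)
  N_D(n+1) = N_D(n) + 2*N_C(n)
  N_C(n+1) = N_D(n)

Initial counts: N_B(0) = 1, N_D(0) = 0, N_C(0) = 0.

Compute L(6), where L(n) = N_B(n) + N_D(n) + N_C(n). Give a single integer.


Answer: 1

Derivation:
Step 0: N_B=1, N_D=0, N_C=0, L=1
Step 1: N_B=1, N_D=0, N_C=0, L=1
Step 2: N_B=1, N_D=0, N_C=0, L=1
Step 3: N_B=1, N_D=0, N_C=0, L=1
Step 4: N_B=1, N_D=0, N_C=0, L=1
Step 5: N_B=1, N_D=0, N_C=0, L=1
Step 6: N_B=1, N_D=0, N_C=0, L=1


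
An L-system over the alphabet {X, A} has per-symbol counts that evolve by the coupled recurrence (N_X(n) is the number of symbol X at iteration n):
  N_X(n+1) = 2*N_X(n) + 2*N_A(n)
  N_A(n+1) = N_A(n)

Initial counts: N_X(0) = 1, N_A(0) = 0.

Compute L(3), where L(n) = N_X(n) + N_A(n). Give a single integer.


Answer: 8

Derivation:
Step 0: N_X=1, N_A=0, L=1
Step 1: N_X=2, N_A=0, L=2
Step 2: N_X=4, N_A=0, L=4
Step 3: N_X=8, N_A=0, L=8


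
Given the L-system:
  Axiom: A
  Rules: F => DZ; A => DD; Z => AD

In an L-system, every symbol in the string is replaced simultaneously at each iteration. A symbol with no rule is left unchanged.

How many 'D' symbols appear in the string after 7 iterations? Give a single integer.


Step 0: A  (0 'D')
Step 1: DD  (2 'D')
Step 2: DD  (2 'D')
Step 3: DD  (2 'D')
Step 4: DD  (2 'D')
Step 5: DD  (2 'D')
Step 6: DD  (2 'D')
Step 7: DD  (2 'D')

Answer: 2


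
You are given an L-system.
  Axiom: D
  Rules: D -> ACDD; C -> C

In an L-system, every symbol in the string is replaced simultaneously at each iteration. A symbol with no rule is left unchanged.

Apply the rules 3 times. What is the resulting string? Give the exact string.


Answer: ACACACDDACDDACACDDACDD

Derivation:
Step 0: D
Step 1: ACDD
Step 2: ACACDDACDD
Step 3: ACACACDDACDDACACDDACDD


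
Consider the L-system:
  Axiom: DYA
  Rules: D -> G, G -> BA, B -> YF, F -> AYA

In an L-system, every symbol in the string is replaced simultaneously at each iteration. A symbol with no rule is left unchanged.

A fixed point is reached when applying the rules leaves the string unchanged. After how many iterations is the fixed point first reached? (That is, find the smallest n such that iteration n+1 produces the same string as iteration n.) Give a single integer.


Step 0: DYA
Step 1: GYA
Step 2: BAYA
Step 3: YFAYA
Step 4: YAYAAYA
Step 5: YAYAAYA  (unchanged — fixed point at step 4)

Answer: 4


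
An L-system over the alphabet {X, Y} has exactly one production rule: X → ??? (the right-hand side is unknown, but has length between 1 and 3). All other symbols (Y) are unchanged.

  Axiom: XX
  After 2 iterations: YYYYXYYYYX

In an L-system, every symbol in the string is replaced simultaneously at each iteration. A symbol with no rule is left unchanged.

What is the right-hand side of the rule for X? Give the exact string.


Answer: YYX

Derivation:
Trying X → YYX:
  Step 0: XX
  Step 1: YYXYYX
  Step 2: YYYYXYYYYX
Matches the given result.


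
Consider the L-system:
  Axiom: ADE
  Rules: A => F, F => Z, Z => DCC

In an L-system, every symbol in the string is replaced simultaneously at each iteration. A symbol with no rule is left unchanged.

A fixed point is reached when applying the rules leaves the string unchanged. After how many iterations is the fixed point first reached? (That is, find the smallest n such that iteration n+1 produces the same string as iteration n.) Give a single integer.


Step 0: ADE
Step 1: FDE
Step 2: ZDE
Step 3: DCCDE
Step 4: DCCDE  (unchanged — fixed point at step 3)

Answer: 3


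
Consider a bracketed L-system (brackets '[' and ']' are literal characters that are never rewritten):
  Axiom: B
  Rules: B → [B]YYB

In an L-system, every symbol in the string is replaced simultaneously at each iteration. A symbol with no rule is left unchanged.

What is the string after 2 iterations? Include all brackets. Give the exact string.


Step 0: B
Step 1: [B]YYB
Step 2: [[B]YYB]YY[B]YYB

Answer: [[B]YYB]YY[B]YYB


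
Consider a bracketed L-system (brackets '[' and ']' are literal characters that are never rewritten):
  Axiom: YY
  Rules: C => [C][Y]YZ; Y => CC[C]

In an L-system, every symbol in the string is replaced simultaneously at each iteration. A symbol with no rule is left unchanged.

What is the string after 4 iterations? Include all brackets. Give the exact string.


Step 0: YY
Step 1: CC[C]CC[C]
Step 2: [C][Y]YZ[C][Y]YZ[[C][Y]YZ][C][Y]YZ[C][Y]YZ[[C][Y]YZ]
Step 3: [[C][Y]YZ][CC[C]]CC[C]Z[[C][Y]YZ][CC[C]]CC[C]Z[[[C][Y]YZ][CC[C]]CC[C]Z][[C][Y]YZ][CC[C]]CC[C]Z[[C][Y]YZ][CC[C]]CC[C]Z[[[C][Y]YZ][CC[C]]CC[C]Z]
Step 4: [[[C][Y]YZ][CC[C]]CC[C]Z][[C][Y]YZ[C][Y]YZ[[C][Y]YZ]][C][Y]YZ[C][Y]YZ[[C][Y]YZ]Z[[[C][Y]YZ][CC[C]]CC[C]Z][[C][Y]YZ[C][Y]YZ[[C][Y]YZ]][C][Y]YZ[C][Y]YZ[[C][Y]YZ]Z[[[[C][Y]YZ][CC[C]]CC[C]Z][[C][Y]YZ[C][Y]YZ[[C][Y]YZ]][C][Y]YZ[C][Y]YZ[[C][Y]YZ]Z][[[C][Y]YZ][CC[C]]CC[C]Z][[C][Y]YZ[C][Y]YZ[[C][Y]YZ]][C][Y]YZ[C][Y]YZ[[C][Y]YZ]Z[[[C][Y]YZ][CC[C]]CC[C]Z][[C][Y]YZ[C][Y]YZ[[C][Y]YZ]][C][Y]YZ[C][Y]YZ[[C][Y]YZ]Z[[[[C][Y]YZ][CC[C]]CC[C]Z][[C][Y]YZ[C][Y]YZ[[C][Y]YZ]][C][Y]YZ[C][Y]YZ[[C][Y]YZ]Z]

Answer: [[[C][Y]YZ][CC[C]]CC[C]Z][[C][Y]YZ[C][Y]YZ[[C][Y]YZ]][C][Y]YZ[C][Y]YZ[[C][Y]YZ]Z[[[C][Y]YZ][CC[C]]CC[C]Z][[C][Y]YZ[C][Y]YZ[[C][Y]YZ]][C][Y]YZ[C][Y]YZ[[C][Y]YZ]Z[[[[C][Y]YZ][CC[C]]CC[C]Z][[C][Y]YZ[C][Y]YZ[[C][Y]YZ]][C][Y]YZ[C][Y]YZ[[C][Y]YZ]Z][[[C][Y]YZ][CC[C]]CC[C]Z][[C][Y]YZ[C][Y]YZ[[C][Y]YZ]][C][Y]YZ[C][Y]YZ[[C][Y]YZ]Z[[[C][Y]YZ][CC[C]]CC[C]Z][[C][Y]YZ[C][Y]YZ[[C][Y]YZ]][C][Y]YZ[C][Y]YZ[[C][Y]YZ]Z[[[[C][Y]YZ][CC[C]]CC[C]Z][[C][Y]YZ[C][Y]YZ[[C][Y]YZ]][C][Y]YZ[C][Y]YZ[[C][Y]YZ]Z]


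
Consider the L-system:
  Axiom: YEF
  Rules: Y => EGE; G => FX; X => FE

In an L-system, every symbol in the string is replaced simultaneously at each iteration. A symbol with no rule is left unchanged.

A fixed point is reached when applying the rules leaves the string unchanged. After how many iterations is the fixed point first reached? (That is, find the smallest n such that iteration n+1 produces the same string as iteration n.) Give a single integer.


Step 0: YEF
Step 1: EGEEF
Step 2: EFXEEF
Step 3: EFFEEEF
Step 4: EFFEEEF  (unchanged — fixed point at step 3)

Answer: 3


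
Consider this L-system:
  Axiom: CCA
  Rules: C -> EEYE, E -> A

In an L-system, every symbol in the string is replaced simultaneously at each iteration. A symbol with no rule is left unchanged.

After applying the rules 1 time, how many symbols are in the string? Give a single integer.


Step 0: length = 3
Step 1: length = 9

Answer: 9


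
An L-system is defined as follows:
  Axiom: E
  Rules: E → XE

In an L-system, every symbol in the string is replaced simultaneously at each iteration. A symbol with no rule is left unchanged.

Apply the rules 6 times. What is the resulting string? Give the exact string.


Step 0: E
Step 1: XE
Step 2: XXE
Step 3: XXXE
Step 4: XXXXE
Step 5: XXXXXE
Step 6: XXXXXXE

Answer: XXXXXXE


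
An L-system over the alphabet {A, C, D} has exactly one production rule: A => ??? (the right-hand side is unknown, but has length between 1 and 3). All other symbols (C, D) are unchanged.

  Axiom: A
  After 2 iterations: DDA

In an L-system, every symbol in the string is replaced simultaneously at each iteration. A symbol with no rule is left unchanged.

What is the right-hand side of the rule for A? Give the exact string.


Answer: DA

Derivation:
Trying A => DA:
  Step 0: A
  Step 1: DA
  Step 2: DDA
Matches the given result.


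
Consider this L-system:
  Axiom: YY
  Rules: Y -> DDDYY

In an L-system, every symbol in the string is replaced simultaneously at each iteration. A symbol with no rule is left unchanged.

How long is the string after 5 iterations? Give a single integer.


Step 0: length = 2
Step 1: length = 10
Step 2: length = 26
Step 3: length = 58
Step 4: length = 122
Step 5: length = 250

Answer: 250


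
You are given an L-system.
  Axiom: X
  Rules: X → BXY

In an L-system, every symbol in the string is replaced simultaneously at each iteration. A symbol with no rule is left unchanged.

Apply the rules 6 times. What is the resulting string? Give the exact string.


Answer: BBBBBBXYYYYYY

Derivation:
Step 0: X
Step 1: BXY
Step 2: BBXYY
Step 3: BBBXYYY
Step 4: BBBBXYYYY
Step 5: BBBBBXYYYYY
Step 6: BBBBBBXYYYYYY


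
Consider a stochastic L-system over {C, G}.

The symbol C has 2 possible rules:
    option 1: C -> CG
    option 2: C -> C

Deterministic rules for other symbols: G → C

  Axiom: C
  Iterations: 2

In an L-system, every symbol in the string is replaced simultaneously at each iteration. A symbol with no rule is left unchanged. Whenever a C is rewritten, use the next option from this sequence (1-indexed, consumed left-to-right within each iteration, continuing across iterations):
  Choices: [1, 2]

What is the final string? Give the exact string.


Step 0: C
Step 1: CG  (used choices [1])
Step 2: CC  (used choices [2])

Answer: CC


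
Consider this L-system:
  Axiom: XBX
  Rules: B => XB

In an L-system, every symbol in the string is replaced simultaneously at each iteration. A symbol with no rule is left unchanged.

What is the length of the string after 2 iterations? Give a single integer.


Answer: 5

Derivation:
Step 0: length = 3
Step 1: length = 4
Step 2: length = 5


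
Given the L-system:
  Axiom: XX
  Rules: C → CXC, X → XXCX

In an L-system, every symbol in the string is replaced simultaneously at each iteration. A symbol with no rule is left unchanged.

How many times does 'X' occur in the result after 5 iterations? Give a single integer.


Final string: XXCXXXCXCXCXXCXXXCXXXCXCXCXXCXCXCXXCXCXCXXCXXXCXCXCXXCXXXCXXXCXCXCXXCXXXCXXXCXCXCXXCXCXCXXCXCXCXXCXXXCXCXCXXCXCXCXXCXCXCXXCXXXCXCXCXXCXCXCXXCXCXCXXCXXXCXCXCXXCXXXCXXXCXCXCXXCXCXCXXCXCXCXXCXXXCXCXCXXCXXXCXXXCXCXCXXCXXXCXXXCXCXCXXCXCXCXXCXCXCXXCXXXCXCXCXXCXXXCXXXCXCXCXXCXXXCXXXCXCXCXXCXCXCXXCXCXCXXCXXXCXCXCXXCXCXCXXCXCXCXXCXXXCXCXCXXCXCXCXXCXCXCXXCXXXCXCXCXXCXXXCXXXCXCXCXXCXCXCXXCXCXCXXCXXXCXCXCXXCXCXCXXCXCXCXXCXXXCXCXCXXCXCXCXXCXCXCXXCXXXCXCXCXXCXXXCXXXCXCXCXXCXCXCXXCXCXCXXCXXXCXCXCXXCXCXCXXCXCXCXXCXXXCXCXCXXCXCXCXXCXCXCXXCXXXCXCXCXXCXXXCXXXCXCXCXXCXCXCXXCXCXCXXCXXXCXCXCXXCXXXCXXXCXCXCXXCXXXCXXXCXCXCXXCXCXCXXCXCXCXXCXXXCXCXCXXCXCXCXXCXCXCXXCXXXCXCXCXXCXCXCXXCXCXCXXCXXXCXCXCXXCXXXCXXXCXCXCXXCXCXCXXCXCXCXXCXXXCXCXCXXCXXXCXXXCXCXCXXCXXXCXXXCXCXCXXCXCXCXXCXCXCXXCXXXCXCXCXXCXXXCXXXCXCXCXXCXXXCXXXCXCXCXXCXCXCXXCXCXCXXCXXXCXCXCXXCXCXCXXCXCXCXXCXXXCXCXCXXCXCXCXXCXCXCXXCXXXCXCXCXXCXXXCXXXCXCXCXXCXCXCXXCXCXCXXCXXXCXCXCXXCXXXCXXXCXCXCXXCXXXCXXXCXCXCXXCXCXCXXCXCXCXXCXXXCXCXCXXCXXXCXXXCXCXCXXCXXXCXXXCXCXCXXCXCXCXXCXCXCXXCXXXCXCXCXXCXCXCXXCXCXCXXCXXXCXCXCXXCXCXCXXCXCXCXXCXXXCXCXCXXCXXXCXXXCXCXCXXCXCXCXXCXCXCXXCXXXCXCXCXXCXCXCXXCXCXCXXCXXXCXCXCXXCXCXCXXCXCXCXXCXXXCXCXCXXCXXXCXXXCXCXCXXCXCXCXXCXCXCXXCXXXCXCXCXXCXCXCXXCXCXCXXCXXXCXCXCXXCXCXCXXCXCXCXXCXXXCXCXCXXCXXXCXXXCXCXCXXCXCXCXXCXCXCXXCXXXCXCXCXXCXXXCXXXCXCXCXXCXXXCXXXCXCXCXXCXCXCXXCXCXCXXCXXXCXCXCXXCXCXCXXCXCXCXXCXXXCXCXCXXCXCXCXXCXCXCXXCXXXCXCXCXXCXXXCXXXCXCXCXXCXCXCXXCXCXCXXCXXXCXCXCXXCX
Count of 'X': 900

Answer: 900


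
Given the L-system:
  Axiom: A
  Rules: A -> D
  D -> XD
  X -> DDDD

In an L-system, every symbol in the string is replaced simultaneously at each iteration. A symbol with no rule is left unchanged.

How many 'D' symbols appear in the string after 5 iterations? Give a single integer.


Answer: 29

Derivation:
Step 0: A  (0 'D')
Step 1: D  (1 'D')
Step 2: XD  (1 'D')
Step 3: DDDDXD  (5 'D')
Step 4: XDXDXDXDDDDDXD  (9 'D')
Step 5: DDDDXDDDDDXDDDDDXDDDDDXDXDXDXDXDDDDDXD  (29 'D')


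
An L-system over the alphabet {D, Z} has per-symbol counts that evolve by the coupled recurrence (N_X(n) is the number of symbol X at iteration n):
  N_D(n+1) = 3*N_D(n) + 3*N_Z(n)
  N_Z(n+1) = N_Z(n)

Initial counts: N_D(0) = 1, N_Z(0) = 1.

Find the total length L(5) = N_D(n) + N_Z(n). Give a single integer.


Answer: 607

Derivation:
Step 0: N_D=1, N_Z=1, L=2
Step 1: N_D=6, N_Z=1, L=7
Step 2: N_D=21, N_Z=1, L=22
Step 3: N_D=66, N_Z=1, L=67
Step 4: N_D=201, N_Z=1, L=202
Step 5: N_D=606, N_Z=1, L=607


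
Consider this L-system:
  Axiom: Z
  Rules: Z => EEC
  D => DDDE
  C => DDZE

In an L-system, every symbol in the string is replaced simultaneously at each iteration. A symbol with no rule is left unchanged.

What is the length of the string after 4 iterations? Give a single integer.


Answer: 35

Derivation:
Step 0: length = 1
Step 1: length = 3
Step 2: length = 6
Step 3: length = 14
Step 4: length = 35


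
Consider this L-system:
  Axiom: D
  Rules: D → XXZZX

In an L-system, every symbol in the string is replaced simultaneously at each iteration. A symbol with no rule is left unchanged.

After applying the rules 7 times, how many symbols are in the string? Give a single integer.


Step 0: length = 1
Step 1: length = 5
Step 2: length = 5
Step 3: length = 5
Step 4: length = 5
Step 5: length = 5
Step 6: length = 5
Step 7: length = 5

Answer: 5


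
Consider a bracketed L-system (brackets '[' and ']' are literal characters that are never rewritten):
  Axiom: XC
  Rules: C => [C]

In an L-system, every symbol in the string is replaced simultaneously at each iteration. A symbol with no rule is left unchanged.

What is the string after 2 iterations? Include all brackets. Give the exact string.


Step 0: XC
Step 1: X[C]
Step 2: X[[C]]

Answer: X[[C]]


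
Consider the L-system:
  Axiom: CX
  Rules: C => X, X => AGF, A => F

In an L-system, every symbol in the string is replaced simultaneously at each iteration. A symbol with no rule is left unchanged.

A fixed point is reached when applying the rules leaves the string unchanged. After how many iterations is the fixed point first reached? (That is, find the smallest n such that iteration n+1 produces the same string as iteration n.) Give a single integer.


Step 0: CX
Step 1: XAGF
Step 2: AGFFGF
Step 3: FGFFGF
Step 4: FGFFGF  (unchanged — fixed point at step 3)

Answer: 3


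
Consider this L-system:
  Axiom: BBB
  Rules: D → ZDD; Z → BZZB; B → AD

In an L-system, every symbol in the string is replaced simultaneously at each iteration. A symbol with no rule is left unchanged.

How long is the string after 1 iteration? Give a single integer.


Answer: 6

Derivation:
Step 0: length = 3
Step 1: length = 6


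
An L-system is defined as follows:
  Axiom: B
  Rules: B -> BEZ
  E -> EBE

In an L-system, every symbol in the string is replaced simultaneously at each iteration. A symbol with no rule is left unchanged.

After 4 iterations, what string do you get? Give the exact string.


Step 0: B
Step 1: BEZ
Step 2: BEZEBEZ
Step 3: BEZEBEZEBEBEZEBEZ
Step 4: BEZEBEZEBEBEZEBEZEBEBEZEBEBEZEBEZEBEBEZEBEZ

Answer: BEZEBEZEBEBEZEBEZEBEBEZEBEBEZEBEZEBEBEZEBEZ


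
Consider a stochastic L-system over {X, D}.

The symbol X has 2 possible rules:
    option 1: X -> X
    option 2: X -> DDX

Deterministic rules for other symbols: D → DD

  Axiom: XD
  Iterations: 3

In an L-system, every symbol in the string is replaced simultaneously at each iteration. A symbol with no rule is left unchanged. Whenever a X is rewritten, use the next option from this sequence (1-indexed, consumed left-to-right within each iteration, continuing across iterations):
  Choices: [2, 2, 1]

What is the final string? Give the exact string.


Step 0: XD
Step 1: DDXDD  (used choices [2])
Step 2: DDDDDDXDDDD  (used choices [2])
Step 3: DDDDDDDDDDDDXDDDDDDDD  (used choices [1])

Answer: DDDDDDDDDDDDXDDDDDDDD


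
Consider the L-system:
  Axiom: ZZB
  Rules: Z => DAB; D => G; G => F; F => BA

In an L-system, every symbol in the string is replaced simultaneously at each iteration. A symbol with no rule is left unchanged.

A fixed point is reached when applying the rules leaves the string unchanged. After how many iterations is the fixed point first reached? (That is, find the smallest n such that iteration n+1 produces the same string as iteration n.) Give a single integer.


Step 0: ZZB
Step 1: DABDABB
Step 2: GABGABB
Step 3: FABFABB
Step 4: BAABBAABB
Step 5: BAABBAABB  (unchanged — fixed point at step 4)

Answer: 4


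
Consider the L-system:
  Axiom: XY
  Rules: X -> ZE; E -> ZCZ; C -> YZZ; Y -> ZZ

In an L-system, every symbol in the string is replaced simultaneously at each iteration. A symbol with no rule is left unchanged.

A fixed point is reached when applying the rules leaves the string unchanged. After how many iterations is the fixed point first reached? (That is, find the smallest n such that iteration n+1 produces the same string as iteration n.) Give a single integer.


Answer: 4

Derivation:
Step 0: XY
Step 1: ZEZZ
Step 2: ZZCZZZ
Step 3: ZZYZZZZZ
Step 4: ZZZZZZZZZ
Step 5: ZZZZZZZZZ  (unchanged — fixed point at step 4)


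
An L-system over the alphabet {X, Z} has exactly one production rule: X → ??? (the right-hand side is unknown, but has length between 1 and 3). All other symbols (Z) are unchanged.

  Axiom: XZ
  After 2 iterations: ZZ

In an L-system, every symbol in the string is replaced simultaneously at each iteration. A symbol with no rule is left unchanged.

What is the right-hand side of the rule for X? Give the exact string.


Answer: Z

Derivation:
Trying X → Z:
  Step 0: XZ
  Step 1: ZZ
  Step 2: ZZ
Matches the given result.


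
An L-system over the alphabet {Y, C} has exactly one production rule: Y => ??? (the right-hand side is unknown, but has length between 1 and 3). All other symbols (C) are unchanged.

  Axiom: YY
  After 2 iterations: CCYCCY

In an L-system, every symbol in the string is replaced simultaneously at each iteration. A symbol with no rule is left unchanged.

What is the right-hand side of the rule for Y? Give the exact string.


Trying Y => CY:
  Step 0: YY
  Step 1: CYCY
  Step 2: CCYCCY
Matches the given result.

Answer: CY


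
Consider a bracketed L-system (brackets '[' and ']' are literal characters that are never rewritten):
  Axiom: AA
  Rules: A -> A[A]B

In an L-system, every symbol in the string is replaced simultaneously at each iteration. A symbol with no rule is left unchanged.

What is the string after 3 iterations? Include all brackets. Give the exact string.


Step 0: AA
Step 1: A[A]BA[A]B
Step 2: A[A]B[A[A]B]BA[A]B[A[A]B]B
Step 3: A[A]B[A[A]B]B[A[A]B[A[A]B]B]BA[A]B[A[A]B]B[A[A]B[A[A]B]B]B

Answer: A[A]B[A[A]B]B[A[A]B[A[A]B]B]BA[A]B[A[A]B]B[A[A]B[A[A]B]B]B


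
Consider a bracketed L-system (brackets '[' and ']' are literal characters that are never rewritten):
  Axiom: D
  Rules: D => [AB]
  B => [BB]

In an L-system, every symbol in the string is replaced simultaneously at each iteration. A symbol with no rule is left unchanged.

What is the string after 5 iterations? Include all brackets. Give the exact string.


Answer: [A[[[[BB][BB]][[BB][BB]]][[[BB][BB]][[BB][BB]]]]]

Derivation:
Step 0: D
Step 1: [AB]
Step 2: [A[BB]]
Step 3: [A[[BB][BB]]]
Step 4: [A[[[BB][BB]][[BB][BB]]]]
Step 5: [A[[[[BB][BB]][[BB][BB]]][[[BB][BB]][[BB][BB]]]]]


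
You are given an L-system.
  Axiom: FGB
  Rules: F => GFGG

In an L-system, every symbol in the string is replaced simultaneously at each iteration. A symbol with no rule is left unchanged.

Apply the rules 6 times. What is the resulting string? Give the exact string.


Step 0: FGB
Step 1: GFGGGB
Step 2: GGFGGGGGB
Step 3: GGGFGGGGGGGB
Step 4: GGGGFGGGGGGGGGB
Step 5: GGGGGFGGGGGGGGGGGB
Step 6: GGGGGGFGGGGGGGGGGGGGB

Answer: GGGGGGFGGGGGGGGGGGGGB
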